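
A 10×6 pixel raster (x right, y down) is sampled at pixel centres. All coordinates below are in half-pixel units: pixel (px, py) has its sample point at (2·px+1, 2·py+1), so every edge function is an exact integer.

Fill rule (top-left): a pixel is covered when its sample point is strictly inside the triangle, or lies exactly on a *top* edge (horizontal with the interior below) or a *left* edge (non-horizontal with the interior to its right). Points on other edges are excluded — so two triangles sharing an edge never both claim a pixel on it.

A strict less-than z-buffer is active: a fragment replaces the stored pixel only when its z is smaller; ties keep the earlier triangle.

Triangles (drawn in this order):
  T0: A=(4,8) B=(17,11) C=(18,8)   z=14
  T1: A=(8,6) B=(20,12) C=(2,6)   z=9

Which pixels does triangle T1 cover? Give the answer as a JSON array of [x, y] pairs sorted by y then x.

T0:
  2·area = 42  (B↔C swapped to make it positive)
  edge (4, 8)→(18, 8): d=(14,0) top-left  bias=+0
  edge (18, 8)→(17, 11): d=(-1,3) right/bottom  bias=-1
  edge (17, 11)→(4, 8): d=(-13,-3) top-left  bias=+0
    (9,2)@(19, 5): e=[-42,0,84] → ·  [on edge]
    (4,4)@(9, 9): e=[14,26,2] → █
    (5,4)@(11, 9): e=[14,20,8] → █
    (6,4)@(13, 9): e=[14,14,14] → █
    (7,4)@(15, 9): e=[14,8,20] → █
    (8,4)@(17, 9): e=[14,2,26] → █
    (9,4)@(19, 9): e=[14,-4,32] → ·
    (4,5)@(9, 11): e=[42,24,-24] → ·
    (5,5)@(11, 11): e=[42,18,-18] → ·
    (6,5)@(13, 11): e=[42,12,-12] → ·
    (7,5)@(15, 11): e=[42,6,-6] → ·
    (8,5)@(17, 11): e=[42,0,0] → ·  [on edge]
  covered (5 px):
    · · · · · · · · · ·
    · · · · · · · · · ·
    · · · · · · · · · ·
    · · · · · · · · · ·
    · · · · █ █ █ █ █ ·
    · · · · · · · · · ·
T1:
  2·area = 36
  edge (8, 6)→(20, 12): d=(12,6) right/bottom  bias=-1
  edge (20, 12)→(2, 6): d=(-18,-6) top-left  bias=+0
  edge (2, 6)→(8, 6): d=(6,0) top-left  bias=+0
    (2,3)@(5, 7): e=[30,0,6] → █  [on edge]
    (3,3)@(7, 7): e=[18,12,6] → █
    (4,3)@(9, 7): e=[6,24,6] → █
    (5,3)@(11, 7): e=[-6,36,6] → ·
    (2,4)@(5, 9): e=[54,-36,18] → ·
    (3,4)@(7, 9): e=[42,-24,18] → ·
    (4,4)@(9, 9): e=[30,-12,18] → ·
    (5,4)@(11, 9): e=[18,0,18] → █  [on edge]
    (6,4)@(13, 9): e=[6,12,18] → █
    (7,4)@(15, 9): e=[-6,24,18] → ·
    (5,5)@(11, 11): e=[42,-36,30] → ·
    (6,5)@(13, 11): e=[30,-24,30] → ·
    (8,5)@(17, 11): e=[6,0,30] → █  [on edge]
  covered (6 px):
    · · · · · · · · · ·
    · · · · · · · · · ·
    · · · · · · · · · ·
    · · █ █ █ · · · · ·
    · · · · · █ █ · · ·
    · · · · · · · · █ ·

Result: [[2,3],[3,3],[4,3],[5,4],[6,4],[8,5]]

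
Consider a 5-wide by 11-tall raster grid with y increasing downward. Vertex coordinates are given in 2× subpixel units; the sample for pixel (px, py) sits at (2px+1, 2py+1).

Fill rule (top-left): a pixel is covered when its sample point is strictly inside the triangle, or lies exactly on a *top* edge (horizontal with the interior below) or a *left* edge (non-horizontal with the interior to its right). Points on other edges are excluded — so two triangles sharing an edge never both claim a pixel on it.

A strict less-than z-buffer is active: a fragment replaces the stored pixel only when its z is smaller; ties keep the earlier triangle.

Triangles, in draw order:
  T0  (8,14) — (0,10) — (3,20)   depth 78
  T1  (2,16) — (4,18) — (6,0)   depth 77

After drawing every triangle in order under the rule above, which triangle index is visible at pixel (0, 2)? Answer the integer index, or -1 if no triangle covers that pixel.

T0:
  2·area = 68  (B↔C swapped to make it positive)
  edge (8, 14)→(3, 20): d=(-5,6) right/bottom  bias=-1
  edge (3, 20)→(0, 10): d=(-3,-10) top-left  bias=+0
  edge (0, 10)→(8, 14): d=(8,4) right/bottom  bias=-1
    (0,5)@(1, 11): e=[57,7,4] → X
    (1,5)@(3, 11): e=[45,27,-4] → .
    (0,6)@(1, 13): e=[47,1,20] → X
    (1,6)@(3, 13): e=[35,21,12] → X
    (2,6)@(5, 13): e=[23,41,4] → X
    (3,6)@(7, 13): e=[11,61,-4] → .
    (0,7)@(1, 15): e=[37,-5,36] → .
    (1,7)@(3, 15): e=[25,15,28] → X
    (3,7)@(7, 15): e=[1,55,12] → X
    (4,7)@(9, 15): e=[-11,75,4] → .
    (1,8)@(3, 17): e=[15,9,44] → X
    (3,8)@(7, 17): e=[-9,49,28] → .
  covered (10 px):
    . . . . .
    . . . . .
    . . . . .
    . . . . .
    . . . . .
    X . . . .
    X X X . .
    . X X X .
    . X X . .
    . X . . .
    . . . . .
T1:
  2·area = 40  (B↔C swapped to make it positive)
  edge (2, 16)→(6, 0): d=(4,-16) top-left  bias=+0
  edge (6, 0)→(4, 18): d=(-2,18) right/bottom  bias=-1
  edge (4, 18)→(2, 16): d=(-2,-2) top-left  bias=+0
    (2,2)@(5, 5): e=[4,8,28] → X
    (3,2)@(7, 5): e=[36,-28,32] → .
    (2,3)@(5, 7): e=[12,4,24] → X
    (3,3)@(7, 7): e=[44,-32,28] → .
    (2,4)@(5, 9): e=[20,0,20] → .  [on edge]
    (1,6)@(3, 13): e=[4,28,8] → X
    (2,6)@(5, 13): e=[36,-8,12] → .
    (0,7)@(1, 15): e=[-20,60,0] → .  [on edge]
    (1,7)@(3, 15): e=[12,24,4] → X
    (2,7)@(5, 15): e=[44,-12,8] → .
    (1,8)@(3, 17): e=[20,20,0] → X  [on edge]
    (2,8)@(5, 17): e=[52,-16,4] → .
    (2,9)@(5, 19): e=[60,-20,0] → .  [on edge]
    (3,10)@(7, 21): e=[100,-60,0] → .  [on edge]
  covered (5 px):
    . . . . .
    . . . . .
    . . X . .
    . . X . .
    . . . . .
    . . . . .
    . X . . .
    . X . . .
    . X . . .
    . . . . .
    . . . . .

Z-buffer (winner per pixel, '.' = empty):
  . . . . .
  . . . . .
  . . 1 . .
  . . 1 . .
  . . . . .
  0 . . . .
  0 1 0 . .
  . 1 0 0 .
  . 1 0 . .
  . 0 . . .
  . . . . .

Answer: -1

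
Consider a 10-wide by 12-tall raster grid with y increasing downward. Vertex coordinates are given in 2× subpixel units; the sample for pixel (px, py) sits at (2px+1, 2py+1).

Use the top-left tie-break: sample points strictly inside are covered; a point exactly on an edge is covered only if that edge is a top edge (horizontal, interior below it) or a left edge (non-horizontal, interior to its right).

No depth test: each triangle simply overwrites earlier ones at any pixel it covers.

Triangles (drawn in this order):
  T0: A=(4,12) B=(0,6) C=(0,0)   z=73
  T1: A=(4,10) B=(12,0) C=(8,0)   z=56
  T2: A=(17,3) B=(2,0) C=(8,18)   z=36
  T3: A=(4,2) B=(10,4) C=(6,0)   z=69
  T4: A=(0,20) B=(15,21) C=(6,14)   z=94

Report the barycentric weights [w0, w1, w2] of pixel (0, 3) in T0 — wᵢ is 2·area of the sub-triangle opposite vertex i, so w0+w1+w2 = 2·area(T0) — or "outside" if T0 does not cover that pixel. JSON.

T0:
  2·area = 24
  edge (4, 12)→(0, 6): d=(-4,-6) top-left  bias=+0
  edge (0, 6)→(0, 0): d=(0,-6) top-left  bias=+0
  edge (0, 0)→(4, 12): d=(4,12) right/bottom  bias=-1
    (0,1)@(1, 3): e=[18,6,0] → ·  [on edge]
    (0,2)@(1, 5): e=[10,6,8] → #
    (1,2)@(3, 5): e=[22,18,-16] → ·
    (0,3)@(1, 7): e=[2,6,16] → #
    (1,3)@(3, 7): e=[14,18,-8] → ·
    (0,4)@(1, 9): e=[-6,6,24] → ·
    (1,4)@(3, 9): e=[6,18,0] → ·  [on edge]
    (2,7)@(5, 15): e=[-6,30,0] → ·  [on edge]
    (3,10)@(7, 21): e=[-18,42,0] → ·  [on edge]
  covered (2 px):
    · · · · · · · · · ·
    · · · · · · · · · ·
    # · · · · · · · · ·
    # · · · · · · · · ·
    · · · · · · · · · ·
    · · · · · · · · · ·
    · · · · · · · · · ·
    · · · · · · · · · ·
    · · · · · · · · · ·
    · · · · · · · · · ·
    · · · · · · · · · ·
    · · · · · · · · · ·
T1:
  2·area = 40  (B↔C swapped to make it positive)
  edge (4, 10)→(8, 0): d=(4,-10) top-left  bias=+0
  edge (8, 0)→(12, 0): d=(4,0) top-left  bias=+0
  edge (12, 0)→(4, 10): d=(-8,10) right/bottom  bias=-1
    (4,0)@(9, 1): e=[14,4,22] → #
    (5,0)@(11, 1): e=[34,4,2] → #
    (6,0)@(13, 1): e=[54,4,-18] → ·
    (3,1)@(7, 3): e=[2,12,26] → #
    (5,1)@(11, 3): e=[42,12,-14] → ·
    (3,2)@(7, 5): e=[10,20,10] → #
    (4,2)@(9, 5): e=[30,20,-10] → ·
    (3,3)@(7, 7): e=[18,28,-6] → ·
  covered (5 px):
    · · · · # # · · · ·
    · · · # # · · · · ·
    · · · # · · · · · ·
    · · · · · · · · · ·
    · · · · · · · · · ·
    · · · · · · · · · ·
    · · · · · · · · · ·
    · · · · · · · · · ·
    · · · · · · · · · ·
    · · · · · · · · · ·
    · · · · · · · · · ·
    · · · · · · · · · ·
T2:
  2·area = 252  (B↔C swapped to make it positive)
  edge (17, 3)→(8, 18): d=(-9,15) right/bottom  bias=-1
  edge (8, 18)→(2, 0): d=(-6,-18) top-left  bias=+0
  edge (2, 0)→(17, 3): d=(15,3) right/bottom  bias=-1
    (1,0)@(3, 1): e=[228,12,12] → #
    (2,0)@(5, 1): e=[198,48,6] → #
    (3,0)@(7, 1): e=[168,84,0] → ·  [on edge]
    (1,1)@(3, 3): e=[210,0,42] → #  [on edge]
    (3,1)@(7, 3): e=[150,72,30] → #
    (4,1)@(9, 3): e=[120,108,24] → #
    (5,1)@(11, 3): e=[90,144,18] → #
    (6,1)@(13, 3): e=[60,180,12] → #
    (7,1)@(15, 3): e=[30,216,6] → #
    (8,1)@(17, 3): e=[0,252,0] → ·  [on edge]
    (1,2)@(3, 5): e=[192,-12,72] → ·
    (2,2)@(5, 5): e=[162,24,66] → #
    (2,4)@(5, 9): e=[126,0,126] → #  [on edge]
    (5,6)@(11, 13): e=[0,84,168] → ·  [on edge]
    (3,7)@(7, 15): e=[42,0,210] → #  [on edge]
    (4,10)@(9, 21): e=[-42,0,294] → ·  [on edge]
    (2,11)@(5, 23): e=[0,-84,336] → ·  [on edge]
  covered (32 px):
    · # # · · · · · · ·
    · # # # # # # # · ·
    · · # # # # # # · ·
    · · # # # # # · · ·
    · · # # # # # · · ·
    · · · # # # · · · ·
    · · · # # · · · · ·
    · · · # # · · · · ·
    · · · · · · · · · ·
    · · · · · · · · · ·
    · · · · · · · · · ·
    · · · · · · · · · ·
T3:
  2·area = 16  (B↔C swapped to make it positive)
  edge (4, 2)→(6, 0): d=(2,-2) top-left  bias=+0
  edge (6, 0)→(10, 4): d=(4,4) right/bottom  bias=-1
  edge (10, 4)→(4, 2): d=(-6,-2) top-left  bias=+0
    (0,0)@(1, 1): e=[-8,24,0] → ·  [on edge]
    (2,0)@(5, 1): e=[0,8,8] → #  [on edge]
    (3,0)@(7, 1): e=[4,0,12] → ·  [on edge]
    (1,1)@(3, 3): e=[0,24,-8] → ·  [on edge]
    (2,1)@(5, 3): e=[4,16,-4] → ·
    (3,1)@(7, 3): e=[8,8,0] → #  [on edge]
    (4,1)@(9, 3): e=[12,0,4] → ·  [on edge]
    (0,2)@(1, 5): e=[0,40,-24] → ·  [on edge]
    (3,2)@(7, 5): e=[12,16,-12] → ·
    (5,2)@(11, 5): e=[20,0,-4] → ·  [on edge]
    (6,2)@(13, 5): e=[24,-8,0] → ·  [on edge]
    (6,3)@(13, 7): e=[28,0,-12] → ·  [on edge]
    (9,3)@(19, 7): e=[40,-24,0] → ·  [on edge]
    (7,4)@(15, 9): e=[36,0,-20] → ·  [on edge]
    (8,5)@(17, 11): e=[44,0,-28] → ·  [on edge]
    (9,6)@(19, 13): e=[52,0,-36] → ·  [on edge]
  covered (2 px):
    · · # · · · · · · ·
    · · · # · · · · · ·
    · · · · · · · · · ·
    · · · · · · · · · ·
    · · · · · · · · · ·
    · · · · · · · · · ·
    · · · · · · · · · ·
    · · · · · · · · · ·
    · · · · · · · · · ·
    · · · · · · · · · ·
    · · · · · · · · · ·
    · · · · · · · · · ·
T4:
  2·area = 96  (B↔C swapped to make it positive)
  edge (0, 20)→(6, 14): d=(6,-6) top-left  bias=+0
  edge (6, 14)→(15, 21): d=(9,7) right/bottom  bias=-1
  edge (15, 21)→(0, 20): d=(-15,-1) top-left  bias=+0
    (9,0)@(19, 1): e=[0,-208,304] → ·  [on edge]
    (8,1)@(17, 3): e=[0,-176,272] → ·  [on edge]
    (7,2)@(15, 5): e=[0,-144,240] → ·  [on edge]
    (6,3)@(13, 7): e=[0,-112,208] → ·  [on edge]
    (5,4)@(11, 9): e=[0,-80,176] → ·  [on edge]
    (4,5)@(9, 11): e=[0,-48,144] → ·  [on edge]
    (3,6)@(7, 13): e=[0,-16,112] → ·  [on edge]
    (2,7)@(5, 15): e=[0,16,80] → #  [on edge]
    (3,7)@(7, 15): e=[12,2,82] → #
    (4,7)@(9, 15): e=[24,-12,84] → ·
    (1,8)@(3, 17): e=[0,48,48] → #  [on edge]
    (4,8)@(9, 17): e=[36,6,54] → #
    (0,9)@(1, 19): e=[0,80,16] → #  [on edge]
    (7,10)@(15, 21): e=[96,0,0] → ·  [on edge]
  covered (12 px):
    · · · · · · · · · ·
    · · · · · · · · · ·
    · · · · · · · · · ·
    · · · · · · · · · ·
    · · · · · · · · · ·
    · · · · · · · · · ·
    · · · · · · · · · ·
    · · # # · · · · · ·
    · # # # # · · · · ·
    # # # # # # · · · ·
    · · · · · · · · · ·
    · · · · · · · · · ·

Result: [6,16,2]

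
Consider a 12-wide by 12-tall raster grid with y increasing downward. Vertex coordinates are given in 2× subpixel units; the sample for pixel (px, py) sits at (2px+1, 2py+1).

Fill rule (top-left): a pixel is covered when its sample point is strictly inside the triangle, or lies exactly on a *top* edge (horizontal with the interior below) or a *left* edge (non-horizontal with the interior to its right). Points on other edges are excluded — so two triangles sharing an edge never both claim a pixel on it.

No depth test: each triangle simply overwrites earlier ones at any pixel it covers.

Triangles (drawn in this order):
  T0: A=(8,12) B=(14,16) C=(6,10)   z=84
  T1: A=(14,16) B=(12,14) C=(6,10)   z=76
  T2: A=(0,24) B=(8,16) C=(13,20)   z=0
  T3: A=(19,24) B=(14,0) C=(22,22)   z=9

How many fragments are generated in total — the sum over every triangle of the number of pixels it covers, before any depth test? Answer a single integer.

T0:
  2·area = 4  (B↔C swapped to make it positive)
  edge (8, 12)→(6, 10): d=(-2,-2) top-left  bias=+0
  edge (6, 10)→(14, 16): d=(8,6) right/bottom  bias=-1
  edge (14, 16)→(8, 12): d=(-6,-4) top-left  bias=+0
    (0,2)@(1, 5): e=[0,-10,14] → .  [on edge]
    (1,3)@(3, 7): e=[0,-6,10] → .  [on edge]
    (2,4)@(5, 9): e=[0,-2,6] → .  [on edge]
    (3,5)@(7, 11): e=[0,2,2] → X  [on edge]
    (4,5)@(9, 11): e=[4,-10,10] → .
    (3,6)@(7, 13): e=[-4,18,-10] → .
    (4,6)@(9, 13): e=[0,6,-2] → .  [on edge]
    (5,7)@(11, 15): e=[0,10,-6] → .  [on edge]
    (6,8)@(13, 17): e=[0,14,-10] → .  [on edge]
    (7,9)@(15, 19): e=[0,18,-14] → .  [on edge]
    (8,10)@(17, 21): e=[0,22,-18] → .  [on edge]
    (9,11)@(19, 23): e=[0,26,-22] → .  [on edge]
  covered (1 px):
    . . . . . . . . . . . .
    . . . . . . . . . . . .
    . . . . . . . . . . . .
    . . . . . . . . . . . .
    . . . . . . . . . . . .
    . . . X . . . . . . . .
    . . . . . . . . . . . .
    . . . . . . . . . . . .
    . . . . . . . . . . . .
    . . . . . . . . . . . .
    . . . . . . . . . . . .
    . . . . . . . . . . . .
T1:
  2·area = 4  (B↔C swapped to make it positive)
  edge (14, 16)→(6, 10): d=(-8,-6) top-left  bias=+0
  edge (6, 10)→(12, 14): d=(6,4) right/bottom  bias=-1
  edge (12, 14)→(14, 16): d=(2,2) right/bottom  bias=-1
    (0,1)@(1, 3): e=[26,-22,0] → .  [on edge]
    (1,2)@(3, 5): e=[22,-18,0] → .  [on edge]
    (2,3)@(5, 7): e=[18,-14,0] → .  [on edge]
    (3,4)@(7, 9): e=[14,-10,0] → .  [on edge]
    (4,5)@(9, 11): e=[10,-6,0] → .  [on edge]
    (5,6)@(11, 13): e=[6,-2,0] → .  [on edge]
    (6,7)@(13, 15): e=[2,2,0] → .  [on edge]
    (7,8)@(15, 17): e=[-2,6,0] → .  [on edge]
    (8,9)@(17, 19): e=[-6,10,0] → .  [on edge]
    (9,10)@(19, 21): e=[-10,14,0] → .  [on edge]
    (10,11)@(21, 23): e=[-14,18,0] → .  [on edge]
  covered (0 px):
    . . . . . . . . . . . .
    . . . . . . . . . . . .
    . . . . . . . . . . . .
    . . . . . . . . . . . .
    . . . . . . . . . . . .
    . . . . . . . . . . . .
    . . . . . . . . . . . .
    . . . . . . . . . . . .
    . . . . . . . . . . . .
    . . . . . . . . . . . .
    . . . . . . . . . . . .
    . . . . . . . . . . . .
T2:
  2·area = 72
  edge (0, 24)→(8, 16): d=(8,-8) top-left  bias=+0
  edge (8, 16)→(13, 20): d=(5,4) right/bottom  bias=-1
  edge (13, 20)→(0, 24): d=(-13,4) right/bottom  bias=-1
    (11,0)@(23, 1): e=[0,-135,207] → .  [on edge]
    (10,1)@(21, 3): e=[0,-117,189] → .  [on edge]
    (9,2)@(19, 5): e=[0,-99,171] → .  [on edge]
    (8,3)@(17, 7): e=[0,-81,153] → .  [on edge]
    (7,4)@(15, 9): e=[0,-63,135] → .  [on edge]
    (6,5)@(13, 11): e=[0,-45,117] → .  [on edge]
    (5,6)@(11, 13): e=[0,-27,99] → .  [on edge]
    (4,7)@(9, 15): e=[0,-9,81] → .  [on edge]
    (3,8)@(7, 17): e=[0,9,63] → X  [on edge]
    (4,8)@(9, 17): e=[16,1,55] → X
    (5,8)@(11, 17): e=[32,-7,47] → .
    (2,9)@(5, 19): e=[0,27,45] → X  [on edge]
    (1,10)@(3, 21): e=[0,45,27] → X  [on edge]
    (0,11)@(1, 23): e=[0,63,9] → X  [on edge]
  covered (12 px):
    . . . . . . . . . . . .
    . . . . . . . . . . . .
    . . . . . . . . . . . .
    . . . . . . . . . . . .
    . . . . . . . . . . . .
    . . . . . . . . . . . .
    . . . . . . . . . . . .
    . . . . . . . . . . . .
    . . . X X . . . . . . .
    . . X X X X . . . . . .
    . X X X X . . . . . . .
    X X . . . . . . . . . .
T3:
  2·area = 82
  edge (19, 24)→(14, 0): d=(-5,-24) top-left  bias=+0
  edge (14, 0)→(22, 22): d=(8,22) right/bottom  bias=-1
  edge (22, 22)→(19, 24): d=(-3,2) right/bottom  bias=-1
    (7,1)@(15, 3): e=[9,2,71] → X
    (8,1)@(17, 3): e=[57,-42,67] → .
    (7,2)@(15, 5): e=[-1,18,65] → .
    (8,4)@(17, 9): e=[27,6,49] → X
    (9,4)@(19, 9): e=[75,-38,45] → .
    (8,5)@(17, 11): e=[17,22,43] → X
    (9,5)@(19, 11): e=[65,-22,39] → .
    (8,6)@(17, 13): e=[7,38,37] → X
    (9,6)@(19, 13): e=[55,-6,33] → .
    (8,7)@(17, 15): e=[-3,54,31] → .
    (9,7)@(19, 15): e=[45,10,27] → X
    (10,7)@(21, 15): e=[93,-34,23] → .
  covered (10 px):
    . . . . . . . . . . . .
    . . . . . . . X . . . .
    . . . . . . . . . . . .
    . . . . . . . . . . . .
    . . . . . . . . X . . .
    . . . . . . . . X . . .
    . . . . . . . . X . . .
    . . . . . . . . . X . .
    . . . . . . . . . X . .
    . . . . . . . . . X . .
    . . . . . . . . . X X .
    . . . . . . . . . X . .

Result: 23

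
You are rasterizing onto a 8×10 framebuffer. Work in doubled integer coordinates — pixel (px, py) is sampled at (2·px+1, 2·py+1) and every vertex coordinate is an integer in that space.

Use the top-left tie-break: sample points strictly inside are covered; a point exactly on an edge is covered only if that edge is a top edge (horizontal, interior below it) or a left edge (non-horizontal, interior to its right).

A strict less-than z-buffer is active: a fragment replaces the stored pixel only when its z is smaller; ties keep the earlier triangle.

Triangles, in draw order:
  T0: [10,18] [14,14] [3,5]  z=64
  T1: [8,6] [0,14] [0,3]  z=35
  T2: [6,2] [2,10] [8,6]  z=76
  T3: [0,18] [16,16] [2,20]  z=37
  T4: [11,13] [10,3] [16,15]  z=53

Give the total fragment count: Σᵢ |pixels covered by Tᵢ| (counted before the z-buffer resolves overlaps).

T0:
  2·area = 80  (B↔C swapped to make it positive)
  edge (10, 18)→(3, 5): d=(-7,-13) top-left  bias=+0
  edge (3, 5)→(14, 14): d=(11,9) right/bottom  bias=-1
  edge (14, 14)→(10, 18): d=(-4,4) right/bottom  bias=-1
    (1,2)@(3, 5): e=[0,0,80] → ·  [on edge]
    (2,3)@(5, 7): e=[12,4,64] → █
    (3,3)@(7, 7): e=[38,-14,56] → ·
    (2,4)@(5, 9): e=[-2,26,56] → ·
    (3,4)@(7, 9): e=[24,8,48] → █
    (4,4)@(9, 9): e=[50,-10,40] → ·
    (3,5)@(7, 11): e=[10,30,40] → █
    (4,5)@(9, 11): e=[36,12,32] → █
    (5,5)@(11, 11): e=[62,-6,24] → ·
    (3,6)@(7, 13): e=[-4,52,32] → ·
    (4,6)@(9, 13): e=[22,34,24] → █
    (5,6)@(11, 13): e=[48,16,16] → █
    (7,6)@(15, 13): e=[100,-20,0] → ·  [on edge]
    (6,7)@(13, 15): e=[60,20,0] → ·  [on edge]
    (5,8)@(11, 17): e=[20,60,0] → ·  [on edge]
    (4,9)@(9, 19): e=[-20,100,0] → ·  [on edge]
  covered (8 px):
    · · · · · · · ·
    · · · · · · · ·
    · · · · · · · ·
    · · █ · · · · ·
    · · · █ · · · ·
    · · · █ █ · · ·
    · · · · █ █ · ·
    · · · · █ █ · ·
    · · · · · · · ·
    · · · · · · · ·
T1:
  2·area = 88
  edge (8, 6)→(0, 14): d=(-8,8) right/bottom  bias=-1
  edge (0, 14)→(0, 3): d=(0,-11) top-left  bias=+0
  edge (0, 3)→(8, 6): d=(8,3) right/bottom  bias=-1
    (6,0)@(13, 1): e=[0,143,-55] → ·  [on edge]
    (5,1)@(11, 3): e=[0,121,-33] → ·  [on edge]
    (0,2)@(1, 5): e=[64,11,13] → █
    (1,2)@(3, 5): e=[48,33,7] → █
    (2,2)@(5, 5): e=[32,55,1] → █
    (3,2)@(7, 5): e=[16,77,-5] → ·
    (4,2)@(9, 5): e=[0,99,-11] → ·  [on edge]
    (0,3)@(1, 7): e=[48,11,29] → █
    (3,3)@(7, 7): e=[0,77,11] → ·  [on edge]
    (0,4)@(1, 9): e=[32,11,45] → █
    (2,4)@(5, 9): e=[0,55,33] → ·  [on edge]
    (0,5)@(1, 11): e=[16,11,61] → █
    (1,5)@(3, 11): e=[0,33,55] → ·  [on edge]
    (0,6)@(1, 13): e=[0,11,77] → ·  [on edge]
  covered (9 px):
    · · · · · · · ·
    · · · · · · · ·
    █ █ █ · · · · ·
    █ █ █ · · · · ·
    █ █ · · · · · ·
    █ · · · · · · ·
    · · · · · · · ·
    · · · · · · · ·
    · · · · · · · ·
    · · · · · · · ·
T2:
  2·area = 32  (B↔C swapped to make it positive)
  edge (6, 2)→(8, 6): d=(2,4) right/bottom  bias=-1
  edge (8, 6)→(2, 10): d=(-6,4) right/bottom  bias=-1
  edge (2, 10)→(6, 2): d=(4,-8) top-left  bias=+0
    (2,2)@(5, 5): e=[10,18,4] → █
    (3,2)@(7, 5): e=[2,10,20] → █
    (4,2)@(9, 5): e=[-6,2,36] → ·
    (2,3)@(5, 7): e=[14,6,12] → █
    (3,3)@(7, 7): e=[6,-2,28] → ·
    (1,4)@(3, 9): e=[26,2,4] → █
    (2,4)@(5, 9): e=[18,-6,20] → ·
    (1,5)@(3, 11): e=[30,-10,12] → ·
  covered (4 px):
    · · · · · · · ·
    · · · · · · · ·
    · · █ █ · · · ·
    · · █ · · · · ·
    · █ · · · · · ·
    · · · · · · · ·
    · · · · · · · ·
    · · · · · · · ·
    · · · · · · · ·
    · · · · · · · ·
T3:
  2·area = 36
  edge (0, 18)→(16, 16): d=(16,-2) top-left  bias=+0
  edge (16, 16)→(2, 20): d=(-14,4) right/bottom  bias=-1
  edge (2, 20)→(0, 18): d=(-2,-2) top-left  bias=+0
    (4,8)@(9, 17): e=[2,14,20] → █
    (5,8)@(11, 17): e=[6,6,24] → █
    (6,8)@(13, 17): e=[10,-2,28] → ·
    (0,9)@(1, 19): e=[18,18,0] → █  [on edge]
    (1,9)@(3, 19): e=[22,10,4] → █
    (2,9)@(5, 19): e=[26,2,8] → █
    (3,9)@(7, 19): e=[30,-6,12] → ·
    (4,9)@(9, 19): e=[34,-14,16] → ·
    (5,9)@(11, 19): e=[38,-22,20] → ·
  covered (5 px):
    · · · · · · · ·
    · · · · · · · ·
    · · · · · · · ·
    · · · · · · · ·
    · · · · · · · ·
    · · · · · · · ·
    · · · · · · · ·
    · · · · · · · ·
    · · · · █ █ · ·
    █ █ █ · · · · ·
T4:
  2·area = 48
  edge (11, 13)→(10, 3): d=(-1,-10) top-left  bias=+0
  edge (10, 3)→(16, 15): d=(6,12) right/bottom  bias=-1
  edge (16, 15)→(11, 13): d=(-5,-2) top-left  bias=+0
    (4,0)@(9, 1): e=[-8,0,56] → ·  [on edge]
    (5,2)@(11, 5): e=[8,0,40] → ·  [on edge]
    (5,3)@(11, 7): e=[6,12,30] → █
    (6,3)@(13, 7): e=[26,-12,34] → ·
    (0,4)@(1, 9): e=[-96,144,0] → ·  [on edge]
    (5,4)@(11, 9): e=[4,24,20] → █
    (6,4)@(13, 9): e=[24,0,24] → ·  [on edge]
    (5,5)@(11, 11): e=[2,36,10] → █
    (6,5)@(13, 11): e=[22,12,14] → █
    (7,5)@(15, 11): e=[42,-12,18] → ·
    (5,6)@(11, 13): e=[0,48,0] → █  [on edge]
    (7,6)@(15, 13): e=[40,0,8] → ·  [on edge]
  covered (6 px):
    · · · · · · · ·
    · · · · · · · ·
    · · · · · · · ·
    · · · · · █ · ·
    · · · · · █ · ·
    · · · · · █ █ ·
    · · · · · █ █ ·
    · · · · · · · ·
    · · · · · · · ·
    · · · · · · · ·

Result: 32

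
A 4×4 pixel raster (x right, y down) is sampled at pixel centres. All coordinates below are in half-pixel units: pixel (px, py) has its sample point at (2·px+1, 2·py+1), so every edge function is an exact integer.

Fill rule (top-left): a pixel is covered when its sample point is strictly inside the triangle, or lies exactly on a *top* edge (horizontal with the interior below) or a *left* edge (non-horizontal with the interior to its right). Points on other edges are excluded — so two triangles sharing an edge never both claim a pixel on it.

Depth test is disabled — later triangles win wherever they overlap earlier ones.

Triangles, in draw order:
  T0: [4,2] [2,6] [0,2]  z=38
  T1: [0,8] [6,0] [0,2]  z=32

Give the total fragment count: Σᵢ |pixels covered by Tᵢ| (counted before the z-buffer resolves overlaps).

T0:
  2·area = 16
  edge (4, 2)→(2, 6): d=(-2,4) right/bottom  bias=-1
  edge (2, 6)→(0, 2): d=(-2,-4) top-left  bias=+0
  edge (0, 2)→(4, 2): d=(4,0) top-left  bias=+0
    (0,1)@(1, 3): e=[10,2,4] → #
    (1,1)@(3, 3): e=[2,10,4] → #
    (2,1)@(5, 3): e=[-6,18,4] → ·
    (0,2)@(1, 5): e=[6,-2,12] → ·
    (1,2)@(3, 5): e=[-2,6,12] → ·
  covered (2 px):
    · · · ·
    # # · ·
    · · · ·
    · · · ·
T1:
  2·area = 36  (B↔C swapped to make it positive)
  edge (0, 8)→(0, 2): d=(0,-6) top-left  bias=+0
  edge (0, 2)→(6, 0): d=(6,-2) top-left  bias=+0
  edge (6, 0)→(0, 8): d=(-6,8) right/bottom  bias=-1
    (1,0)@(3, 1): e=[18,0,18] → #  [on edge]
    (2,0)@(5, 1): e=[30,4,2] → #
    (3,0)@(7, 1): e=[42,8,-14] → ·
    (0,1)@(1, 3): e=[6,8,22] → #
    (2,1)@(5, 3): e=[30,16,-10] → ·
    (0,2)@(1, 5): e=[6,20,10] → #
    (1,2)@(3, 5): e=[18,24,-6] → ·
    (0,3)@(1, 7): e=[6,32,-2] → ·
  covered (5 px):
    · # # ·
    # # · ·
    # · · ·
    · · · ·

Answer: 7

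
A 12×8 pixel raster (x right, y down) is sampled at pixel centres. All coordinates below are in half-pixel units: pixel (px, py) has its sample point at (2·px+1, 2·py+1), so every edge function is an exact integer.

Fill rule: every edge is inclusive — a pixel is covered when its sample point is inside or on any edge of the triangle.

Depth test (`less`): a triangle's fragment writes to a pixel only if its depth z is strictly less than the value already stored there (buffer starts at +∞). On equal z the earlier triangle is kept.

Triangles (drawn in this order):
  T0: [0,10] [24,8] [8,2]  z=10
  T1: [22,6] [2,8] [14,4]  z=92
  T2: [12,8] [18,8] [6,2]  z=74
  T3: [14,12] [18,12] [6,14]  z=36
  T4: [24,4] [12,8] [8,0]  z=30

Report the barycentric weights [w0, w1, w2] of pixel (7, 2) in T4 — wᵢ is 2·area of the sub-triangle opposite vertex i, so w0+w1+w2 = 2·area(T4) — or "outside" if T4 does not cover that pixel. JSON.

T0:
  2·area = 176  (B↔C swapped to make it positive)
  edge (0, 10)→(8, 2): d=(8,-8) inclusive
  edge (8, 2)→(24, 8): d=(16,6) inclusive
  edge (24, 8)→(0, 10): d=(-24,2) inclusive
    (4,0)@(9, 1): e=[0,-22,198] → ·  [on edge]
    (3,1)@(7, 3): e=[0,22,154] → █  [on edge]
    (4,1)@(9, 3): e=[16,10,150] → █
    (5,1)@(11, 3): e=[32,-2,146] → ·
    (2,2)@(5, 5): e=[0,66,110] → █  [on edge]
    (5,2)@(11, 5): e=[48,30,98] → █
    (6,2)@(13, 5): e=[64,18,94] → █
    (7,2)@(15, 5): e=[80,6,90] → █
    (8,2)@(17, 5): e=[96,-6,86] → ·
    (1,3)@(3, 7): e=[0,110,66] → █  [on edge]
    (8,3)@(17, 7): e=[112,26,38] → █
    (9,3)@(19, 7): e=[128,14,34] → █
    (0,4)@(1, 9): e=[0,154,22] → █  [on edge]
  covered (24 px):
    · · · · · · · · · · · ·
    · · · █ █ · · · · · · ·
    · · █ █ █ █ █ █ · · · ·
    · █ █ █ █ █ █ █ █ █ █ ·
    █ █ █ █ █ █ · · · · · ·
    · · · · · · · · · · · ·
    · · · · · · · · · · · ·
    · · · · · · · · · · · ·
T1:
  2·area = 56
  edge (22, 6)→(2, 8): d=(-20,2) inclusive
  edge (2, 8)→(14, 4): d=(12,-4) inclusive
  edge (14, 4)→(22, 6): d=(8,2) inclusive
    (11,0)@(23, 1): e=[98,0,-42] → ·  [on edge]
    (8,1)@(17, 3): e=[70,0,-14] → ·  [on edge]
    (5,2)@(11, 5): e=[42,0,14] → █  [on edge]
    (6,2)@(13, 5): e=[38,8,10] → █
    (7,2)@(15, 5): e=[34,16,6] → █
    (8,2)@(17, 5): e=[30,24,2] → █
    (9,2)@(19, 5): e=[26,32,-2] → ·
    (2,3)@(5, 7): e=[14,0,42] → █  [on edge]
    (3,3)@(7, 7): e=[10,8,38] → █
    (4,3)@(9, 7): e=[6,16,34] → █
    (6,3)@(13, 7): e=[-2,32,26] → ·
    (7,3)@(15, 7): e=[-6,40,22] → ·
  covered (8 px):
    · · · · · · · · · · · ·
    · · · · · · · · · · · ·
    · · · · · █ █ █ █ · · ·
    · · █ █ █ █ · · · · · ·
    · · · · · · · · · · · ·
    · · · · · · · · · · · ·
    · · · · · · · · · · · ·
    · · · · · · · · · · · ·
T2:
  2·area = 36  (B↔C swapped to make it positive)
  edge (12, 8)→(6, 2): d=(-6,-6) inclusive
  edge (6, 2)→(18, 8): d=(12,6) inclusive
  edge (18, 8)→(12, 8): d=(-6,0) inclusive
    (2,0)@(5, 1): e=[0,-6,42] → ·  [on edge]
    (3,1)@(7, 3): e=[0,6,30] → █  [on edge]
    (4,1)@(9, 3): e=[12,-6,30] → ·
    (3,2)@(7, 5): e=[-12,30,18] → ·
    (4,2)@(9, 5): e=[0,18,18] → █  [on edge]
    (5,2)@(11, 5): e=[12,6,18] → █
    (6,2)@(13, 5): e=[24,-6,18] → ·
    (4,3)@(9, 7): e=[-12,42,6] → ·
    (5,3)@(11, 7): e=[0,30,6] → █  [on edge]
    (6,3)@(13, 7): e=[12,18,6] → █
    (7,3)@(15, 7): e=[24,6,6] → █
    (8,3)@(17, 7): e=[36,-6,6] → ·
    (6,4)@(13, 9): e=[0,42,-6] → ·  [on edge]
    (7,5)@(15, 11): e=[0,54,-18] → ·  [on edge]
    (8,6)@(17, 13): e=[0,66,-30] → ·  [on edge]
    (9,7)@(19, 15): e=[0,78,-42] → ·  [on edge]
  covered (6 px):
    · · · · · · · · · · · ·
    · · · █ · · · · · · · ·
    · · · · █ █ · · · · · ·
    · · · · · █ █ █ · · · ·
    · · · · · · · · · · · ·
    · · · · · · · · · · · ·
    · · · · · · · · · · · ·
    · · · · · · · · · · · ·
T3:
  2·area = 8
  edge (14, 12)→(18, 12): d=(4,0) inclusive
  edge (18, 12)→(6, 14): d=(-12,2) inclusive
  edge (6, 14)→(14, 12): d=(8,-2) inclusive
    (5,6)@(11, 13): e=[4,2,2] → █
    (6,6)@(13, 13): e=[4,-2,6] → ·
    (5,7)@(11, 15): e=[12,-22,18] → ·
  covered (1 px):
    · · · · · · · · · · · ·
    · · · · · · · · · · · ·
    · · · · · · · · · · · ·
    · · · · · · · · · · · ·
    · · · · · · · · · · · ·
    · · · · · · · · · · · ·
    · · · · · █ · · · · · ·
    · · · · · · · · · · · ·
T4:
  2·area = 112
  edge (24, 4)→(12, 8): d=(-12,4) inclusive
  edge (12, 8)→(8, 0): d=(-4,-8) inclusive
  edge (8, 0)→(24, 4): d=(16,4) inclusive
    (4,0)@(9, 1): e=[96,4,12] → █
    (5,0)@(11, 1): e=[88,20,4] → █
    (6,0)@(13, 1): e=[80,36,-4] → ·
    (4,1)@(9, 3): e=[72,-4,44] → ·
    (5,1)@(11, 3): e=[64,12,36] → █
    (6,1)@(13, 3): e=[56,28,28] → █
    (7,1)@(15, 3): e=[48,44,20] → █
    (8,1)@(17, 3): e=[40,60,12] → █
    (9,1)@(19, 3): e=[32,76,4] → █
    (10,1)@(21, 3): e=[24,92,-4] → ·
    (5,2)@(11, 5): e=[40,4,68] → █
    (10,2)@(21, 5): e=[0,84,28] → █  [on edge]
    (7,3)@(15, 7): e=[0,28,84] → █  [on edge]
    (4,4)@(9, 9): e=[0,-28,140] → ·  [on edge]
    (1,5)@(3, 11): e=[0,-84,196] → ·  [on edge]
  covered (15 px):
    · · · · █ █ · · · · · ·
    · · · · · █ █ █ █ █ · ·
    · · · · · █ █ █ █ █ █ ·
    · · · · · · █ █ · · · ·
    · · · · · · · · · · · ·
    · · · · · · · · · · · ·
    · · · · · · · · · · · ·
    · · · · · · · · · · · ·

Result: [36,52,24]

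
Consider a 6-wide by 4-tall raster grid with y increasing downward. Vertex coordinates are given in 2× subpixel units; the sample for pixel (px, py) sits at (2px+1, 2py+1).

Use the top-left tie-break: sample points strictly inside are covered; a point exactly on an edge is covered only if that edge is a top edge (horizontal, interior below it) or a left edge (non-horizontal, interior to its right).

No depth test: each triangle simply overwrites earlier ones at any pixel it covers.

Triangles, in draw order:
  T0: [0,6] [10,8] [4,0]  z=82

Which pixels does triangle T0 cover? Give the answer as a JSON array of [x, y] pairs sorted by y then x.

T0:
  2·area = 68  (B↔C swapped to make it positive)
  edge (0, 6)→(4, 0): d=(4,-6) top-left  bias=+0
  edge (4, 0)→(10, 8): d=(6,8) right/bottom  bias=-1
  edge (10, 8)→(0, 6): d=(-10,-2) top-left  bias=+0
    (1,1)@(3, 3): e=[6,26,36] → X
    (2,1)@(5, 3): e=[18,10,40] → X
    (3,1)@(7, 3): e=[30,-6,44] → .
    (0,2)@(1, 5): e=[2,54,12] → X
    (3,2)@(7, 5): e=[38,6,24] → X
    (4,2)@(9, 5): e=[50,-10,28] → .
    (0,3)@(1, 7): e=[10,66,-8] → .
    (1,3)@(3, 7): e=[22,50,-4] → .
    (2,3)@(5, 7): e=[34,34,0] → X  [on edge]
    (4,3)@(9, 7): e=[58,2,8] → X
    (5,3)@(11, 7): e=[70,-14,12] → .
  covered (9 px):
    . . . . . .
    . X X . . .
    X X X X . .
    . . X X X .

Answer: [[1,1],[2,1],[0,2],[1,2],[2,2],[3,2],[2,3],[3,3],[4,3]]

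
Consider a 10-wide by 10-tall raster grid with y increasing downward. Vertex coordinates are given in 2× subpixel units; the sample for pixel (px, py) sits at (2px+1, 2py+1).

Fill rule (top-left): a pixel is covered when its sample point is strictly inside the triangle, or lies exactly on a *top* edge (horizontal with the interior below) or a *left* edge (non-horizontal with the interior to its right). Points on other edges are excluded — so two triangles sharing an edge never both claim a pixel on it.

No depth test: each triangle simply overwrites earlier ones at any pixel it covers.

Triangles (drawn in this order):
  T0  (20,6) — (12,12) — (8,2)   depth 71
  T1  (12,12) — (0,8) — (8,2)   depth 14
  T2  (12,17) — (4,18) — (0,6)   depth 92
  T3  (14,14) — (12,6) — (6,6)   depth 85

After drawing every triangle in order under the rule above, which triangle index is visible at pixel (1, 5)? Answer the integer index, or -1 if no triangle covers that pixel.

T0:
  2·area = 104
  edge (20, 6)→(12, 12): d=(-8,6) right/bottom  bias=-1
  edge (12, 12)→(8, 2): d=(-4,-10) top-left  bias=+0
  edge (8, 2)→(20, 6): d=(12,4) right/bottom  bias=-1
    (2,0)@(5, 1): e=[130,-26,0] → .  [on edge]
    (4,1)@(9, 3): e=[90,6,8] → X
    (5,1)@(11, 3): e=[78,26,0] → .  [on edge]
    (4,2)@(9, 5): e=[74,-2,32] → .
    (5,2)@(11, 5): e=[62,18,24] → X
    (6,2)@(13, 5): e=[50,38,16] → X
    (7,2)@(15, 5): e=[38,58,8] → X
    (8,2)@(17, 5): e=[26,78,0] → .  [on edge]
    (5,3)@(11, 7): e=[46,10,48] → X
    (8,3)@(17, 7): e=[10,70,24] → X
    (9,3)@(19, 7): e=[-2,90,16] → .
    (5,4)@(11, 9): e=[30,2,72] → X
  covered (12 px):
    . . . . . . . . . .
    . . . . X . . . . .
    . . . . . X X X . .
    . . . . . X X X X .
    . . . . . X X X . .
    . . . . . . X . . .
    . . . . . . . . . .
    . . . . . . . . . .
    . . . . . . . . . .
    . . . . . . . . . .
T1:
  2·area = 104
  edge (12, 12)→(0, 8): d=(-12,-4) top-left  bias=+0
  edge (0, 8)→(8, 2): d=(8,-6) top-left  bias=+0
  edge (8, 2)→(12, 12): d=(4,10) right/bottom  bias=-1
    (3,1)@(7, 3): e=[88,2,14] → X
    (4,1)@(9, 3): e=[96,14,-6] → .
    (2,2)@(5, 5): e=[56,6,42] → X
    (4,2)@(9, 5): e=[72,30,2] → X
    (5,2)@(11, 5): e=[80,42,-18] → .
    (1,3)@(3, 7): e=[24,10,70] → X
    (5,3)@(11, 7): e=[56,58,-10] → .
    (1,4)@(3, 9): e=[0,26,78] → X  [on edge]
    (5,4)@(11, 9): e=[32,74,-2] → .
    (1,5)@(3, 11): e=[-24,42,86] → .
    (2,5)@(5, 11): e=[-16,54,66] → .
    (3,5)@(7, 11): e=[-8,66,46] → .
    (4,5)@(9, 11): e=[0,78,26] → X  [on edge]
    (7,6)@(15, 13): e=[0,130,-26] → .  [on edge]
  covered (14 px):
    . . . . . . . . . .
    . . . X . . . . . .
    . . X X X . . . . .
    . X X X X . . . . .
    . X X X X . . . . .
    . . . . X X . . . .
    . . . . . . . . . .
    . . . . . . . . . .
    . . . . . . . . . .
    . . . . . . . . . .
T2:
  2·area = 100
  edge (12, 17)→(4, 18): d=(-8,1) right/bottom  bias=-1
  edge (4, 18)→(0, 6): d=(-4,-12) top-left  bias=+0
  edge (0, 6)→(12, 17): d=(12,11) right/bottom  bias=-1
    (0,3)@(1, 7): e=[91,8,1] → X
    (1,3)@(3, 7): e=[89,32,-21] → .
    (0,4)@(1, 9): e=[75,0,25] → X  [on edge]
    (1,4)@(3, 9): e=[73,24,3] → X
    (2,4)@(5, 9): e=[71,48,-19] → .
    (0,5)@(1, 11): e=[59,-8,49] → .
    (1,5)@(3, 11): e=[57,16,27] → X
    (2,5)@(5, 11): e=[55,40,5] → X
    (3,5)@(7, 11): e=[53,64,-17] → .
    (1,6)@(3, 13): e=[41,8,51] → X
    (3,6)@(7, 13): e=[37,56,7] → X
    (4,6)@(9, 13): e=[35,80,-15] → .
    (1,7)@(3, 15): e=[25,0,75] → X  [on edge]
  covered (16 px):
    . . . . . . . . . .
    . . . . . . . . . .
    . . . . . . . . . .
    X . . . . . . . . .
    X X . . . . . . . .
    . X X . . . . . . .
    . X X X . . . . . .
    . X X X X . . . . .
    . . X X X X . . . .
    . . . . . . . . . .
T3:
  2·area = 48  (B↔C swapped to make it positive)
  edge (14, 14)→(6, 6): d=(-8,-8) top-left  bias=+0
  edge (6, 6)→(12, 6): d=(6,0) top-left  bias=+0
  edge (12, 6)→(14, 14): d=(2,8) right/bottom  bias=-1
    (0,0)@(1, 1): e=[0,-30,78] → .  [on edge]
    (1,1)@(3, 3): e=[0,-18,66] → .  [on edge]
    (2,2)@(5, 5): e=[0,-6,54] → .  [on edge]
    (3,3)@(7, 7): e=[0,6,42] → X  [on edge]
    (4,3)@(9, 7): e=[16,6,26] → X
    (5,3)@(11, 7): e=[32,6,10] → X
    (6,3)@(13, 7): e=[48,6,-6] → .
    (3,4)@(7, 9): e=[-16,18,46] → .
    (4,4)@(9, 9): e=[0,18,30] → X  [on edge]
    (6,4)@(13, 9): e=[32,18,-2] → .
    (4,5)@(9, 11): e=[-16,30,34] → .
    (5,5)@(11, 11): e=[0,30,18] → X  [on edge]
    (6,6)@(13, 13): e=[0,42,6] → X  [on edge]
    (7,7)@(15, 15): e=[0,54,-6] → .  [on edge]
    (8,8)@(17, 17): e=[0,66,-18] → .  [on edge]
    (9,9)@(19, 19): e=[0,78,-30] → .  [on edge]
  covered (8 px):
    . . . . . . . . . .
    . . . . . . . . . .
    . . . . . . . . . .
    . . . X X X . . . .
    . . . . X X . . . .
    . . . . . X X . . .
    . . . . . . X . . .
    . . . . . . . . . .
    . . . . . . . . . .
    . . . . . . . . . .

Z-buffer (winner per pixel, '.' = empty):
  . . . . . . . . . .
  . . . 1 0 . . . . .
  . . 1 1 1 0 0 0 . .
  2 1 1 3 3 3 0 0 0 .
  2 2 1 1 3 3 0 0 . .
  . 2 2 . 1 3 3 . . .
  . 2 2 2 . . 3 . . .
  . 2 2 2 2 . . . . .
  . . 2 2 2 2 . . . .
  . . . . . . . . . .

Result: 2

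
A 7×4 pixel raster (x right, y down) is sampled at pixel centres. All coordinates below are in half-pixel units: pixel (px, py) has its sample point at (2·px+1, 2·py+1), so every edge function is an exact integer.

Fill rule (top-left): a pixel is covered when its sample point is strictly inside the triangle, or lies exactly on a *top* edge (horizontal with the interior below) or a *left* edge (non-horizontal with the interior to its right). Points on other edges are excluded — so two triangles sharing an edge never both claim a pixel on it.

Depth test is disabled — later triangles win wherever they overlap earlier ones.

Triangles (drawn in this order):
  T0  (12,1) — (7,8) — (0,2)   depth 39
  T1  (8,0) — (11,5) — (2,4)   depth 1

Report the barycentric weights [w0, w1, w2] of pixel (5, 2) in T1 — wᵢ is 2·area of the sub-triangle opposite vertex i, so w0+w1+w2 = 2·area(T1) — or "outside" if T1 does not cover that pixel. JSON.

T0:
  2·area = 79
  edge (12, 1)→(7, 8): d=(-5,7) right/bottom  bias=-1
  edge (7, 8)→(0, 2): d=(-7,-6) top-left  bias=+0
  edge (0, 2)→(12, 1): d=(12,-1) top-left  bias=+0
    (1,1)@(3, 3): e=[53,11,15] → #
    (2,1)@(5, 3): e=[39,23,17] → #
    (3,1)@(7, 3): e=[25,35,19] → #
    (4,1)@(9, 3): e=[11,47,21] → #
    (5,1)@(11, 3): e=[-3,59,23] → ·
    (1,2)@(3, 5): e=[43,-3,39] → ·
    (2,2)@(5, 5): e=[29,9,41] → #
    (5,2)@(11, 5): e=[-13,45,47] → ·
    (2,3)@(5, 7): e=[19,-5,65] → ·
    (3,3)@(7, 7): e=[5,7,67] → #
    (4,3)@(9, 7): e=[-9,19,69] → ·
  covered (8 px):
    · · · · · · ·
    · # # # # · ·
    · · # # # · ·
    · · · # · · ·
T1:
  2·area = 42
  edge (8, 0)→(11, 5): d=(3,5) right/bottom  bias=-1
  edge (11, 5)→(2, 4): d=(-9,-1) top-left  bias=+0
  edge (2, 4)→(8, 0): d=(6,-4) top-left  bias=+0
    (3,0)@(7, 1): e=[8,32,2] → #
    (4,0)@(9, 1): e=[-2,34,10] → ·
    (2,1)@(5, 3): e=[24,12,6] → #
    (4,1)@(9, 3): e=[4,16,22] → #
    (5,1)@(11, 3): e=[-6,18,30] → ·
    (2,2)@(5, 5): e=[30,-6,18] → ·
    (3,2)@(7, 5): e=[20,-4,26] → ·
    (4,2)@(9, 5): e=[10,-2,34] → ·
    (5,2)@(11, 5): e=[0,0,42] → ·  [on edge]
  covered (4 px):
    · · · # · · ·
    · · # # # · ·
    · · · · · · ·
    · · · · · · ·

Answer: "outside"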